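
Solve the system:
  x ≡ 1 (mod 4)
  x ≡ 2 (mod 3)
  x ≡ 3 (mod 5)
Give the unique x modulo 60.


Moduli 4, 3, 5 are pairwise coprime; by CRT there is a unique solution modulo M = 4 · 3 · 5 = 60.
Solve pairwise, accumulating the modulus:
  Start with x ≡ 1 (mod 4).
  Combine with x ≡ 2 (mod 3): since gcd(4, 3) = 1, we get a unique residue mod 12.
    Write x = 1 + 4·t and substitute into x ≡ 2 (mod 3): 4·t ≡ 2 − 1 = 1 (mod 3).
    Reduce coefficients mod 3: 1·t ≡ 1 (mod 3).
    So t ≡ 1 (mod 3).
    Then x = 1 + 4·1 = 5, valid modulo lcm(4, 3) = 12: x ≡ 5 (mod 12).
  Combine with x ≡ 3 (mod 5): since gcd(12, 5) = 1, we get a unique residue mod 60.
    Write x = 5 + 12·t and substitute into x ≡ 3 (mod 5): 12·t ≡ 3 − 5 = -2 (mod 5).
    Reduce coefficients mod 5: 2·t ≡ 3 (mod 5).
    The inverse of 2 mod 5 is 3 (since 2·3 = 6 = 1·5 + 1), so t ≡ 3·3 = 9 ≡ 4 (mod 5).
    Then x = 5 + 12·4 = 53, valid modulo lcm(12, 5) = 60: x ≡ 53 (mod 60).
Verify: 53 mod 4 = 1 ✓, 53 mod 3 = 2 ✓, 53 mod 5 = 3 ✓.

x ≡ 53 (mod 60).


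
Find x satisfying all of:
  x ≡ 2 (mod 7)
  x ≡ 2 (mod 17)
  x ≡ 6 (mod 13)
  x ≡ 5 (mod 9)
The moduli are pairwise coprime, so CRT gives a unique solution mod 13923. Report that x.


Product of moduli M = 7 · 17 · 13 · 9 = 13923.
Merge one congruence at a time:
  Start: x ≡ 2 (mod 7).
  Combine with x ≡ 2 (mod 17); new modulus lcm = 119.
    Write x = 2 + 7·t and substitute into x ≡ 2 (mod 17): 7·t ≡ 2 − 2 = 0 (mod 17).
    The inverse of 7 mod 17 is 5 (since 7·5 = 35 = 2·17 + 1), so t ≡ 5·0 = 0 ≡ 0 (mod 17).
    Then x = 2 + 7·0 = 2, valid modulo lcm(7, 17) = 119: x ≡ 2 (mod 119).
  Combine with x ≡ 6 (mod 13); new modulus lcm = 1547.
    Write x = 2 + 119·t and substitute into x ≡ 6 (mod 13): 119·t ≡ 6 − 2 = 4 (mod 13).
    Reduce coefficients mod 13: 2·t ≡ 4 (mod 13).
    The inverse of 2 mod 13 is 7 (since 2·7 = 14 = 1·13 + 1), so t ≡ 7·4 = 28 ≡ 2 (mod 13).
    Then x = 2 + 119·2 = 240, valid modulo lcm(119, 13) = 1547: x ≡ 240 (mod 1547).
  Combine with x ≡ 5 (mod 9); new modulus lcm = 13923.
    Write x = 240 + 1547·t and substitute into x ≡ 5 (mod 9): 1547·t ≡ 5 − 240 = -235 (mod 9).
    Reduce coefficients mod 9: 8·t ≡ 8 (mod 9).
    The inverse of 8 mod 9 is 8 (since 8·8 = 64 = 7·9 + 1), so t ≡ 8·8 = 64 ≡ 1 (mod 9).
    Then x = 240 + 1547·1 = 1787, valid modulo lcm(1547, 9) = 13923: x ≡ 1787 (mod 13923).
Verify against each original: 1787 mod 7 = 2, 1787 mod 17 = 2, 1787 mod 13 = 6, 1787 mod 9 = 5.

x ≡ 1787 (mod 13923).


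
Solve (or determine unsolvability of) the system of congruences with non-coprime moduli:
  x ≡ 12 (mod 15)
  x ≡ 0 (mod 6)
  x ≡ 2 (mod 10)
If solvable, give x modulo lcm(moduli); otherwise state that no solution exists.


Moduli 15, 6, 10 are not pairwise coprime, so CRT works modulo lcm(m_i) when all pairwise compatibility conditions hold.
Pairwise compatibility: gcd(m_i, m_j) must divide a_i - a_j for every pair.
Merge one congruence at a time:
  Start: x ≡ 12 (mod 15).
  Combine with x ≡ 0 (mod 6): gcd(15, 6) = 3; 0 - 12 = -12, which IS divisible by 3, so compatible.
    Write x = 12 + 15·t and substitute into x ≡ 0 (mod 6): 15·t ≡ 0 − 12 = -12 (mod 6).
    Divide the congruence (and modulus) by g = 3: 5·t ≡ -4 (mod 2).
    Reduce coefficients mod 2: 1·t ≡ 0 (mod 2).
    So t ≡ 0 (mod 2).
    Then x = 12 + 15·0 = 12, valid modulo lcm(15, 6) = 30: x ≡ 12 (mod 30).
  Combine with x ≡ 2 (mod 10): gcd(30, 10) = 10; 2 - 12 = -10, which IS divisible by 10, so compatible.
    Write x = 12 + 30·t and substitute into x ≡ 2 (mod 10): 30·t ≡ 2 − 12 = -10 (mod 10).
    Divide the congruence (and modulus) by g = 10: 3·t ≡ -1 (mod 1).
    Modulo 1 every t works; take t = 0.
    Then x = 12 + 30·0 = 12, valid modulo lcm(30, 10) = 30: x ≡ 12 (mod 30).
Verify: 12 mod 15 = 12, 12 mod 6 = 0, 12 mod 10 = 2.

x ≡ 12 (mod 30).


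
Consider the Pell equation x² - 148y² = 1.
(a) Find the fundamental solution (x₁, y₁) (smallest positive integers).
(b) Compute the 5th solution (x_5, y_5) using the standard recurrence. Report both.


Step 1: Find the fundamental solution (x₁, y₁) of x² - 148y² = 1.
  Expand √148 as a continued fraction. a₀ = ⌊√148⌋ = 12; iterate m_{k+1} = d_k·a_k − m_k, d_{k+1} = (148 − m_{k+1}²)/d_k, a_{k+1} = ⌊(a₀ + m_{k+1})/d_{k+1}⌋ (starting m₀ = 0, d₀ = 1), with convergents p_k = a_k·p_{k-1} + p_{k-2}, q_k = a_k·q_{k-1} + q_{k-2} (p₋₁ = 1, q₋₁ = 0):
  k = 0: a₀ = 12; p₀/q₀ = 12/1; p₀² − 148·q₀² = 144 − 148 = -4.
  k = 1: m = 12, d = 4, a = ⌊(12 + 12)/4⌋ = 6; p/q = (6·12 + 1)/(6·1 + 0) = 73/6; p² − 148·q² = 5329 − 5328 = 1.
  The first convergent with p² − 148·q² = 1 gives the fundamental solution (x₁, y₁) = (73, 6).
Step 2: Apply the recurrence (x_{n+1}, y_{n+1}) = (x₁x_n + 148y₁y_n, x₁y_n + y₁x_n) repeatedly.
  From (x_1, y_1) = (73, 6): x_2 = 73·73 + 148·6·6 = 10657; y_2 = 73·6 + 6·73 = 876.
  From (x_2, y_2) = (10657, 876): x_3 = 73·10657 + 148·6·876 = 1555849; y_3 = 73·876 + 6·10657 = 127890.
  From (x_3, y_3) = (1555849, 127890): x_4 = 73·1555849 + 148·6·127890 = 227143297; y_4 = 73·127890 + 6·1555849 = 18671064.
  From (x_4, y_4) = (227143297, 18671064): x_5 = 73·227143297 + 148·6·18671064 = 33161365513; y_5 = 73·18671064 + 6·227143297 = 2725847454.
Step 3: Verify x_5² - 148·y_5² = 1099676162686785753169 - 1099676162686785753168 = 1 (should be 1). ✓

(x_1, y_1) = (73, 6); (x_5, y_5) = (33161365513, 2725847454).


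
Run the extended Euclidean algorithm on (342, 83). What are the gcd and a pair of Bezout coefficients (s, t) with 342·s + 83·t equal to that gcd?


Euclidean algorithm on (342, 83) — divide until remainder is 0:
  342 = 4 · 83 + 10
  83 = 8 · 10 + 3
  10 = 3 · 3 + 1
  3 = 3 · 1 + 0
gcd(342, 83) = 1.
Track Bezout coefficients alongside the remainders: start with r₀ = 342 = a·1 + b·0 (s = 1, t = 0) and r₁ = 83 = a·0 + b·1 (s = 0, t = 1); each new remainder r_{k+1} = r_{k-1} − q_k·r_k inherits s_{k+1} = s_{k-1} − q_k·s_k, t_{k+1} = t_{k-1} − q_k·t_k, so r_k = a·s_k + b·t_k at every step:
  q = 4: r = 10, s = 1 − 4·0 = 1, t = 0 − 4·1 = -4  (check: 342·1 + 83·(-4) = 10)
  q = 8: r = 3, s = 0 − 8·1 = -8, t = 1 − 8·(-4) = 33  (check: 342·(-8) + 83·33 = 3)
  q = 3: r = 1, s = 1 − 3·(-8) = 25, t = -4 − 3·33 = -103  (check: 342·25 + 83·(-103) = 1)
The row with r = 1 (the gcd) gives the Bezout coefficients s = 25, t = -103.
Result: 342 · (25) + 83 · (-103) = 1.

gcd(342, 83) = 1; s = 25, t = -103 (check: 342·25 + 83·(-103) = 1).


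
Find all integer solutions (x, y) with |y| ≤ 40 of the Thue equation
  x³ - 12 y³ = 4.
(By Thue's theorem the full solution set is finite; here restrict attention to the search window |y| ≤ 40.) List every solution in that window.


The equation is x³ - 12y³ = 4. For fixed y, x³ = 12·y³ + 4, so a solution requires the RHS to be a perfect cube.
Strategy: iterate y from -40 to 40, compute RHS = 12·y³ + 4, and check whether it is a (positive or negative) perfect cube.
Check small values of y:
  y = 0: RHS = 4 is not a perfect cube.
  y = 1: RHS = 16 is not a perfect cube.
  y = -1: RHS = -8 = (-2)³ ⇒ x = -2 works.
  y = 2: RHS = 100 is not a perfect cube.
  y = -2: RHS = -92 is not a perfect cube.
  y = 3: RHS = 328 is not a perfect cube.
  y = -3: RHS = -320 is not a perfect cube.
Continuing the search up to |y| = 40 finds no further solutions beyond those listed.
Collected solutions: (-2, -1).

Solutions (with |y| ≤ 40): (-2, -1).


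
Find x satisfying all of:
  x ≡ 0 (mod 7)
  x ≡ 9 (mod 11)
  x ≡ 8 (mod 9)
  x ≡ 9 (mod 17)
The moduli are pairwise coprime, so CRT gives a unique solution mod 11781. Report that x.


Product of moduli M = 7 · 11 · 9 · 17 = 11781.
Merge one congruence at a time:
  Start: x ≡ 0 (mod 7).
  Combine with x ≡ 9 (mod 11); new modulus lcm = 77.
    Write x = 0 + 7·t and substitute into x ≡ 9 (mod 11): 7·t ≡ 9 − 0 = 9 (mod 11).
    The inverse of 7 mod 11 is 8 (since 7·8 = 56 = 5·11 + 1), so t ≡ 8·9 = 72 ≡ 6 (mod 11).
    Then x = 0 + 7·6 = 42, valid modulo lcm(7, 11) = 77: x ≡ 42 (mod 77).
  Combine with x ≡ 8 (mod 9); new modulus lcm = 693.
    Write x = 42 + 77·t and substitute into x ≡ 8 (mod 9): 77·t ≡ 8 − 42 = -34 (mod 9).
    Reduce coefficients mod 9: 5·t ≡ 2 (mod 9).
    The inverse of 5 mod 9 is 2 (since 5·2 = 10 = 1·9 + 1), so t ≡ 2·2 = 4 ≡ 4 (mod 9).
    Then x = 42 + 77·4 = 350, valid modulo lcm(77, 9) = 693: x ≡ 350 (mod 693).
  Combine with x ≡ 9 (mod 17); new modulus lcm = 11781.
    Write x = 350 + 693·t and substitute into x ≡ 9 (mod 17): 693·t ≡ 9 − 350 = -341 (mod 17).
    Reduce coefficients mod 17: 13·t ≡ 16 (mod 17).
    The inverse of 13 mod 17 is 4 (since 13·4 = 52 = 3·17 + 1), so t ≡ 4·16 = 64 ≡ 13 (mod 17).
    Then x = 350 + 693·13 = 9359, valid modulo lcm(693, 17) = 11781: x ≡ 9359 (mod 11781).
Verify against each original: 9359 mod 7 = 0, 9359 mod 11 = 9, 9359 mod 9 = 8, 9359 mod 17 = 9.

x ≡ 9359 (mod 11781).


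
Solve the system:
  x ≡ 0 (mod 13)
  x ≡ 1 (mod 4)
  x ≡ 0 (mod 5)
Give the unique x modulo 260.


Moduli 13, 4, 5 are pairwise coprime; by CRT there is a unique solution modulo M = 13 · 4 · 5 = 260.
Solve pairwise, accumulating the modulus:
  Start with x ≡ 0 (mod 13).
  Combine with x ≡ 1 (mod 4): since gcd(13, 4) = 1, we get a unique residue mod 52.
    Write x = 0 + 13·t and substitute into x ≡ 1 (mod 4): 13·t ≡ 1 − 0 = 1 (mod 4).
    Reduce coefficients mod 4: 1·t ≡ 1 (mod 4).
    So t ≡ 1 (mod 4).
    Then x = 0 + 13·1 = 13, valid modulo lcm(13, 4) = 52: x ≡ 13 (mod 52).
  Combine with x ≡ 0 (mod 5): since gcd(52, 5) = 1, we get a unique residue mod 260.
    Write x = 13 + 52·t and substitute into x ≡ 0 (mod 5): 52·t ≡ 0 − 13 = -13 (mod 5).
    Reduce coefficients mod 5: 2·t ≡ 2 (mod 5).
    The inverse of 2 mod 5 is 3 (since 2·3 = 6 = 1·5 + 1), so t ≡ 3·2 = 6 ≡ 1 (mod 5).
    Then x = 13 + 52·1 = 65, valid modulo lcm(52, 5) = 260: x ≡ 65 (mod 260).
Verify: 65 mod 13 = 0 ✓, 65 mod 4 = 1 ✓, 65 mod 5 = 0 ✓.

x ≡ 65 (mod 260).


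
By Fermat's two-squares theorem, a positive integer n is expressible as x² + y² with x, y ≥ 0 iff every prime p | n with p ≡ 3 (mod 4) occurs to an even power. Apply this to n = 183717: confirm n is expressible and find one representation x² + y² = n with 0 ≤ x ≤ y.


Step 1: Factor n = 183717 = 3^2 · 137 · 149.
Step 2: Check the mod-4 condition on each prime factor: 3 ≡ 3 (mod 4), exponent 2 (must be even); 137 ≡ 1 (mod 4), exponent 1; 149 ≡ 1 (mod 4), exponent 1.
All primes ≡ 3 (mod 4) appear to even exponent (or don't appear), so by the two-squares theorem n IS expressible as a sum of two squares.
Step 3: Build a representation. Group n = k² · m with k = 3 and m = 137 · 149 = 20413 (a product of primes ≡ 1 (mod 4)); a representation of m scales to one of n via (k·x)² + (k·y)² = k²(x² + y²). Each prime p ≡ 1 (mod 4) is itself a sum of two squares; find a² by testing p − a² for a perfect square:
  137: 137 − 1² = 136, 137 − 2² = 133, 137 − 3² = 128, 137 − 4² = 121 = 11² ⇒ 137 = 4² + 11².
  149: 149 − 1² = 148, 149 − 2² = 145, 149 − 3² = 140, 149 − 4² = 133, 149 − 5² = 124, 149 − 6² = 113, 149 − 7² = 100 = 10² ⇒ 149 = 7² + 10².
  Combine using the Brahmagupta–Fibonacci identity (a² + b²)(c² + d²) = (ac − bd)² + (ad + bc)² = (ac + bd)² + (ad − bc)²:
  137 · 149 = 20413: from (4² + 11²)(7² + 10²), take (4·7 − 11·10, 4·10 + 11·7) = (28 − 110, 40 + 77) = (-82, 117); dropping signs (only squares matter) gives (82, 117); check 82² + 117² = 6724 + 13689 = 20413 ✓.
  Scale by k = 3: (3·82, 3·117) = (246, 351).
Step 4: Order so x ≤ y and verify: 246² + 351² = 60516 + 123201 = 183717 = n. ✓

n = 183717 = 246² + 351² (one valid representation with x ≤ y).


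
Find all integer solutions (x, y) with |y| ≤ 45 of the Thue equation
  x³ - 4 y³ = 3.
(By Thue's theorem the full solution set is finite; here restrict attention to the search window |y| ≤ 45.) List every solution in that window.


The equation is x³ - 4y³ = 3. For fixed y, x³ = 4·y³ + 3, so a solution requires the RHS to be a perfect cube.
Strategy: iterate y from -45 to 45, compute RHS = 4·y³ + 3, and check whether it is a (positive or negative) perfect cube.
Check small values of y:
  y = 0: RHS = 3 is not a perfect cube.
  y = 1: RHS = 7 is not a perfect cube.
  y = -1: RHS = -1 = (-1)³ ⇒ x = -1 works.
  y = 2: RHS = 35 is not a perfect cube.
  y = -2: RHS = -29 is not a perfect cube.
  y = 3: RHS = 111 is not a perfect cube.
  y = -3: RHS = -105 is not a perfect cube.
Continuing the search up to |y| = 45 finds no further solutions beyond those listed.
Collected solutions: (-1, -1).

Solutions (with |y| ≤ 45): (-1, -1).


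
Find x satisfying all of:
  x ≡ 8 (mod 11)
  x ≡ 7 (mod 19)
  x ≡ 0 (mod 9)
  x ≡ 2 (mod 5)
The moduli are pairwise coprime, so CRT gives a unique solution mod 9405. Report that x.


Product of moduli M = 11 · 19 · 9 · 5 = 9405.
Merge one congruence at a time:
  Start: x ≡ 8 (mod 11).
  Combine with x ≡ 7 (mod 19); new modulus lcm = 209.
    Write x = 8 + 11·t and substitute into x ≡ 7 (mod 19): 11·t ≡ 7 − 8 = -1 (mod 19).
    Reduce coefficients mod 19: 11·t ≡ 18 (mod 19).
    The inverse of 11 mod 19 is 7 (since 11·7 = 77 = 4·19 + 1), so t ≡ 7·18 = 126 ≡ 12 (mod 19).
    Then x = 8 + 11·12 = 140, valid modulo lcm(11, 19) = 209: x ≡ 140 (mod 209).
  Combine with x ≡ 0 (mod 9); new modulus lcm = 1881.
    Write x = 140 + 209·t and substitute into x ≡ 0 (mod 9): 209·t ≡ 0 − 140 = -140 (mod 9).
    Reduce coefficients mod 9: 2·t ≡ 4 (mod 9).
    The inverse of 2 mod 9 is 5 (since 2·5 = 10 = 1·9 + 1), so t ≡ 5·4 = 20 ≡ 2 (mod 9).
    Then x = 140 + 209·2 = 558, valid modulo lcm(209, 9) = 1881: x ≡ 558 (mod 1881).
  Combine with x ≡ 2 (mod 5); new modulus lcm = 9405.
    Write x = 558 + 1881·t and substitute into x ≡ 2 (mod 5): 1881·t ≡ 2 − 558 = -556 (mod 5).
    Reduce coefficients mod 5: 1·t ≡ 4 (mod 5).
    So t ≡ 4 (mod 5).
    Then x = 558 + 1881·4 = 8082, valid modulo lcm(1881, 5) = 9405: x ≡ 8082 (mod 9405).
Verify against each original: 8082 mod 11 = 8, 8082 mod 19 = 7, 8082 mod 9 = 0, 8082 mod 5 = 2.

x ≡ 8082 (mod 9405).


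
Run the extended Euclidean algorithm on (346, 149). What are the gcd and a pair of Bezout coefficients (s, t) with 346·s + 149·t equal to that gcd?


Euclidean algorithm on (346, 149) — divide until remainder is 0:
  346 = 2 · 149 + 48
  149 = 3 · 48 + 5
  48 = 9 · 5 + 3
  5 = 1 · 3 + 2
  3 = 1 · 2 + 1
  2 = 2 · 1 + 0
gcd(346, 149) = 1.
Track Bezout coefficients alongside the remainders: start with r₀ = 346 = a·1 + b·0 (s = 1, t = 0) and r₁ = 149 = a·0 + b·1 (s = 0, t = 1); each new remainder r_{k+1} = r_{k-1} − q_k·r_k inherits s_{k+1} = s_{k-1} − q_k·s_k, t_{k+1} = t_{k-1} − q_k·t_k, so r_k = a·s_k + b·t_k at every step:
  q = 2: r = 48, s = 1 − 2·0 = 1, t = 0 − 2·1 = -2  (check: 346·1 + 149·(-2) = 48)
  q = 3: r = 5, s = 0 − 3·1 = -3, t = 1 − 3·(-2) = 7  (check: 346·(-3) + 149·7 = 5)
  q = 9: r = 3, s = 1 − 9·(-3) = 28, t = -2 − 9·7 = -65  (check: 346·28 + 149·(-65) = 3)
  q = 1: r = 2, s = -3 − 1·28 = -31, t = 7 − 1·(-65) = 72  (check: 346·(-31) + 149·72 = 2)
  q = 1: r = 1, s = 28 − 1·(-31) = 59, t = -65 − 1·72 = -137  (check: 346·59 + 149·(-137) = 1)
The row with r = 1 (the gcd) gives the Bezout coefficients s = 59, t = -137.
Result: 346 · (59) + 149 · (-137) = 1.

gcd(346, 149) = 1; s = 59, t = -137 (check: 346·59 + 149·(-137) = 1).


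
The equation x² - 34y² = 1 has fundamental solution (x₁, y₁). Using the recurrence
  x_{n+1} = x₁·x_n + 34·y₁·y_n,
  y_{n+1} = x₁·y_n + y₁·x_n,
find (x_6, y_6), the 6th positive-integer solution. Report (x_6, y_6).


Step 1: Find the fundamental solution (x₁, y₁) of x² - 34y² = 1.
  Expand √34 as a continued fraction. a₀ = ⌊√34⌋ = 5; iterate m_{k+1} = d_k·a_k − m_k, d_{k+1} = (34 − m_{k+1}²)/d_k, a_{k+1} = ⌊(a₀ + m_{k+1})/d_{k+1}⌋ (starting m₀ = 0, d₀ = 1), with convergents p_k = a_k·p_{k-1} + p_{k-2}, q_k = a_k·q_{k-1} + q_{k-2} (p₋₁ = 1, q₋₁ = 0):
  k = 0: a₀ = 5; p₀/q₀ = 5/1; p₀² − 34·q₀² = 25 − 34 = -9.
  k = 1: m = 5, d = 9, a = ⌊(5 + 5)/9⌋ = 1; p/q = (1·5 + 1)/(1·1 + 0) = 6/1; p² − 34·q² = 36 − 34 = 2.
  k = 2: m = 4, d = 2, a = ⌊(5 + 4)/2⌋ = 4; p/q = (4·6 + 5)/(4·1 + 1) = 29/5; p² − 34·q² = 841 − 850 = -9.
  k = 3: m = 4, d = 9, a = ⌊(5 + 4)/9⌋ = 1; p/q = (1·29 + 6)/(1·5 + 1) = 35/6; p² − 34·q² = 1225 − 1224 = 1.
  The first convergent with p² − 34·q² = 1 gives the fundamental solution (x₁, y₁) = (35, 6).
Step 2: Apply the recurrence (x_{n+1}, y_{n+1}) = (x₁x_n + 34y₁y_n, x₁y_n + y₁x_n) repeatedly.
  From (x_1, y_1) = (35, 6): x_2 = 35·35 + 34·6·6 = 2449; y_2 = 35·6 + 6·35 = 420.
  From (x_2, y_2) = (2449, 420): x_3 = 35·2449 + 34·6·420 = 171395; y_3 = 35·420 + 6·2449 = 29394.
  From (x_3, y_3) = (171395, 29394): x_4 = 35·171395 + 34·6·29394 = 11995201; y_4 = 35·29394 + 6·171395 = 2057160.
  From (x_4, y_4) = (11995201, 2057160): x_5 = 35·11995201 + 34·6·2057160 = 839492675; y_5 = 35·2057160 + 6·11995201 = 143971806.
  From (x_5, y_5) = (839492675, 143971806): x_6 = 35·839492675 + 34·6·143971806 = 58752492049; y_6 = 35·143971806 + 6·839492675 = 10075969260.
Step 3: Verify x_6² - 34·y_6² = 3451855321967808218401 - 3451855321967808218400 = 1 (should be 1). ✓

(x_1, y_1) = (35, 6); (x_6, y_6) = (58752492049, 10075969260).


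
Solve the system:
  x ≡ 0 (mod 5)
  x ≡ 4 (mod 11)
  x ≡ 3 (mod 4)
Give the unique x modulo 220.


Moduli 5, 11, 4 are pairwise coprime; by CRT there is a unique solution modulo M = 5 · 11 · 4 = 220.
Solve pairwise, accumulating the modulus:
  Start with x ≡ 0 (mod 5).
  Combine with x ≡ 4 (mod 11): since gcd(5, 11) = 1, we get a unique residue mod 55.
    Write x = 0 + 5·t and substitute into x ≡ 4 (mod 11): 5·t ≡ 4 − 0 = 4 (mod 11).
    The inverse of 5 mod 11 is 9 (since 5·9 = 45 = 4·11 + 1), so t ≡ 9·4 = 36 ≡ 3 (mod 11).
    Then x = 0 + 5·3 = 15, valid modulo lcm(5, 11) = 55: x ≡ 15 (mod 55).
  Combine with x ≡ 3 (mod 4): since gcd(55, 4) = 1, we get a unique residue mod 220.
    Write x = 15 + 55·t and substitute into x ≡ 3 (mod 4): 55·t ≡ 3 − 15 = -12 (mod 4).
    Reduce coefficients mod 4: 3·t ≡ 0 (mod 4).
    The inverse of 3 mod 4 is 3 (since 3·3 = 9 = 2·4 + 1), so t ≡ 3·0 = 0 ≡ 0 (mod 4).
    Then x = 15 + 55·0 = 15, valid modulo lcm(55, 4) = 220: x ≡ 15 (mod 220).
Verify: 15 mod 5 = 0 ✓, 15 mod 11 = 4 ✓, 15 mod 4 = 3 ✓.

x ≡ 15 (mod 220).


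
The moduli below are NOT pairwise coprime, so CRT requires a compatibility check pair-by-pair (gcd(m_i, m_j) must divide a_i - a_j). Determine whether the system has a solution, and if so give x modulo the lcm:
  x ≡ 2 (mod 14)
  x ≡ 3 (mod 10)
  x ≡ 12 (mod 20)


Moduli 14, 10, 20 are not pairwise coprime, so CRT works modulo lcm(m_i) when all pairwise compatibility conditions hold.
Pairwise compatibility: gcd(m_i, m_j) must divide a_i - a_j for every pair.
Merge one congruence at a time:
  Start: x ≡ 2 (mod 14).
  Combine with x ≡ 3 (mod 10): gcd(14, 10) = 2, and 3 - 2 = 1 is NOT divisible by 2.
    ⇒ system is inconsistent (no integer solution).

No solution (the system is inconsistent).


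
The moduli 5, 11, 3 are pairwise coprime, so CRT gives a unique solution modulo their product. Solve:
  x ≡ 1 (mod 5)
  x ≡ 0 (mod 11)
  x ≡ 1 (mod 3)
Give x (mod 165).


Moduli 5, 11, 3 are pairwise coprime; by CRT there is a unique solution modulo M = 5 · 11 · 3 = 165.
Solve pairwise, accumulating the modulus:
  Start with x ≡ 1 (mod 5).
  Combine with x ≡ 0 (mod 11): since gcd(5, 11) = 1, we get a unique residue mod 55.
    Write x = 1 + 5·t and substitute into x ≡ 0 (mod 11): 5·t ≡ 0 − 1 = -1 (mod 11).
    Reduce coefficients mod 11: 5·t ≡ 10 (mod 11).
    The inverse of 5 mod 11 is 9 (since 5·9 = 45 = 4·11 + 1), so t ≡ 9·10 = 90 ≡ 2 (mod 11).
    Then x = 1 + 5·2 = 11, valid modulo lcm(5, 11) = 55: x ≡ 11 (mod 55).
  Combine with x ≡ 1 (mod 3): since gcd(55, 3) = 1, we get a unique residue mod 165.
    Write x = 11 + 55·t and substitute into x ≡ 1 (mod 3): 55·t ≡ 1 − 11 = -10 (mod 3).
    Reduce coefficients mod 3: 1·t ≡ 2 (mod 3).
    So t ≡ 2 (mod 3).
    Then x = 11 + 55·2 = 121, valid modulo lcm(55, 3) = 165: x ≡ 121 (mod 165).
Verify: 121 mod 5 = 1 ✓, 121 mod 11 = 0 ✓, 121 mod 3 = 1 ✓.

x ≡ 121 (mod 165).


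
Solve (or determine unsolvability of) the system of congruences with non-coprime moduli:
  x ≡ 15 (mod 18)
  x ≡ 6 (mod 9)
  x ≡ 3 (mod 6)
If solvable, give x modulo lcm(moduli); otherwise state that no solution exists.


Moduli 18, 9, 6 are not pairwise coprime, so CRT works modulo lcm(m_i) when all pairwise compatibility conditions hold.
Pairwise compatibility: gcd(m_i, m_j) must divide a_i - a_j for every pair.
Merge one congruence at a time:
  Start: x ≡ 15 (mod 18).
  Combine with x ≡ 6 (mod 9): gcd(18, 9) = 9; 6 - 15 = -9, which IS divisible by 9, so compatible.
    Write x = 15 + 18·t and substitute into x ≡ 6 (mod 9): 18·t ≡ 6 − 15 = -9 (mod 9).
    Divide the congruence (and modulus) by g = 9: 2·t ≡ -1 (mod 1).
    Modulo 1 every t works; take t = 0.
    Then x = 15 + 18·0 = 15, valid modulo lcm(18, 9) = 18: x ≡ 15 (mod 18).
  Combine with x ≡ 3 (mod 6): gcd(18, 6) = 6; 3 - 15 = -12, which IS divisible by 6, so compatible.
    Write x = 15 + 18·t and substitute into x ≡ 3 (mod 6): 18·t ≡ 3 − 15 = -12 (mod 6).
    Divide the congruence (and modulus) by g = 6: 3·t ≡ -2 (mod 1).
    Modulo 1 every t works; take t = 0.
    Then x = 15 + 18·0 = 15, valid modulo lcm(18, 6) = 18: x ≡ 15 (mod 18).
Verify: 15 mod 18 = 15, 15 mod 9 = 6, 15 mod 6 = 3.

x ≡ 15 (mod 18).


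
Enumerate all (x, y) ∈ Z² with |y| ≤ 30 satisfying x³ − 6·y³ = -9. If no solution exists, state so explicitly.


The equation is x³ - 6y³ = -9. For fixed y, x³ = 6·y³ − 9, so a solution requires the RHS to be a perfect cube.
Strategy: iterate y from -30 to 30, compute RHS = 6·y³ − 9, and check whether it is a (positive or negative) perfect cube.
Check small values of y:
  y = 0: RHS = -9 is not a perfect cube.
  y = 1: RHS = -3 is not a perfect cube.
  y = -1: RHS = -15 is not a perfect cube.
  y = 2: RHS = 39 is not a perfect cube.
  y = -2: RHS = -57 is not a perfect cube.
  y = 3: RHS = 153 is not a perfect cube.
  y = -3: RHS = -171 is not a perfect cube.
Continuing the search up to |y| = 30 finds no solutions either.
No (x, y) in the scanned range satisfies the equation.

No integer solutions with |y| ≤ 30.


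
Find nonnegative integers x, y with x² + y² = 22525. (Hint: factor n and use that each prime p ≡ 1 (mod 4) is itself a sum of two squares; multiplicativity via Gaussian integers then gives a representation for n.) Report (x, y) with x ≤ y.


Step 1: Factor n = 22525 = 5^2 · 17 · 53.
Step 2: Check the mod-4 condition on each prime factor: 5 ≡ 1 (mod 4), exponent 2; 17 ≡ 1 (mod 4), exponent 1; 53 ≡ 1 (mod 4), exponent 1.
All primes ≡ 3 (mod 4) appear to even exponent (or don't appear), so by the two-squares theorem n IS expressible as a sum of two squares.
Step 3: Build a representation. Group n = k² · m with k = 5 and m = 17 · 53 = 901 (a product of primes ≡ 1 (mod 4)); a representation of m scales to one of n via (k·x)² + (k·y)² = k²(x² + y²). Each prime p ≡ 1 (mod 4) is itself a sum of two squares; find a² by testing p − a² for a perfect square:
  17: 17 − 1² = 16 = 4² ⇒ 17 = 1² + 4².
  53: 53 − 1² = 52, 53 − 2² = 49 = 7² ⇒ 53 = 2² + 7².
  Combine using the Brahmagupta–Fibonacci identity (a² + b²)(c² + d²) = (ac − bd)² + (ad + bc)² = (ac + bd)² + (ad − bc)²:
  17 · 53 = 901: from (1² + 4²)(2² + 7²), take (1·2 − 4·7, 1·7 + 4·2) = (2 − 28, 7 + 8) = (-26, 15); dropping signs (only squares matter) gives (26, 15); check 26² + 15² = 676 + 225 = 901 ✓.
  Scale by k = 5: (5·26, 5·15) = (130, 75).
Step 4: Order so x ≤ y and verify: 75² + 130² = 5625 + 16900 = 22525 = n. ✓

n = 22525 = 75² + 130² (one valid representation with x ≤ y).


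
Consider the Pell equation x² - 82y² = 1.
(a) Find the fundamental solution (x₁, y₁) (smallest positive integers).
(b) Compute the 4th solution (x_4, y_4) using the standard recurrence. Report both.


Step 1: Find the fundamental solution (x₁, y₁) of x² - 82y² = 1.
  Expand √82 as a continued fraction. a₀ = ⌊√82⌋ = 9; iterate m_{k+1} = d_k·a_k − m_k, d_{k+1} = (82 − m_{k+1}²)/d_k, a_{k+1} = ⌊(a₀ + m_{k+1})/d_{k+1}⌋ (starting m₀ = 0, d₀ = 1), with convergents p_k = a_k·p_{k-1} + p_{k-2}, q_k = a_k·q_{k-1} + q_{k-2} (p₋₁ = 1, q₋₁ = 0):
  k = 0: a₀ = 9; p₀/q₀ = 9/1; p₀² − 82·q₀² = 81 − 82 = -1.
  k = 1: m = 9, d = 1, a = ⌊(9 + 9)/1⌋ = 18; p/q = (18·9 + 1)/(18·1 + 0) = 163/18; p² − 82·q² = 26569 − 26568 = 1.
  The first convergent with p² − 82·q² = 1 gives the fundamental solution (x₁, y₁) = (163, 18).
Step 2: Apply the recurrence (x_{n+1}, y_{n+1}) = (x₁x_n + 82y₁y_n, x₁y_n + y₁x_n) repeatedly.
  From (x_1, y_1) = (163, 18): x_2 = 163·163 + 82·18·18 = 53137; y_2 = 163·18 + 18·163 = 5868.
  From (x_2, y_2) = (53137, 5868): x_3 = 163·53137 + 82·18·5868 = 17322499; y_3 = 163·5868 + 18·53137 = 1912950.
  From (x_3, y_3) = (17322499, 1912950): x_4 = 163·17322499 + 82·18·1912950 = 5647081537; y_4 = 163·1912950 + 18·17322499 = 623615832.
Step 3: Verify x_4² - 82·y_4² = 31889529885526282369 - 31889529885526282368 = 1 (should be 1). ✓

(x_1, y_1) = (163, 18); (x_4, y_4) = (5647081537, 623615832).


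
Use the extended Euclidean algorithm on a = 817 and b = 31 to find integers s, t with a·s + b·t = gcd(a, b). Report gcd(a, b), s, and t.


Euclidean algorithm on (817, 31) — divide until remainder is 0:
  817 = 26 · 31 + 11
  31 = 2 · 11 + 9
  11 = 1 · 9 + 2
  9 = 4 · 2 + 1
  2 = 2 · 1 + 0
gcd(817, 31) = 1.
Track Bezout coefficients alongside the remainders: start with r₀ = 817 = a·1 + b·0 (s = 1, t = 0) and r₁ = 31 = a·0 + b·1 (s = 0, t = 1); each new remainder r_{k+1} = r_{k-1} − q_k·r_k inherits s_{k+1} = s_{k-1} − q_k·s_k, t_{k+1} = t_{k-1} − q_k·t_k, so r_k = a·s_k + b·t_k at every step:
  q = 26: r = 11, s = 1 − 26·0 = 1, t = 0 − 26·1 = -26  (check: 817·1 + 31·(-26) = 11)
  q = 2: r = 9, s = 0 − 2·1 = -2, t = 1 − 2·(-26) = 53  (check: 817·(-2) + 31·53 = 9)
  q = 1: r = 2, s = 1 − 1·(-2) = 3, t = -26 − 1·53 = -79  (check: 817·3 + 31·(-79) = 2)
  q = 4: r = 1, s = -2 − 4·3 = -14, t = 53 − 4·(-79) = 369  (check: 817·(-14) + 31·369 = 1)
The row with r = 1 (the gcd) gives the Bezout coefficients s = -14, t = 369.
Result: 817 · (-14) + 31 · (369) = 1.

gcd(817, 31) = 1; s = -14, t = 369 (check: 817·(-14) + 31·369 = 1).


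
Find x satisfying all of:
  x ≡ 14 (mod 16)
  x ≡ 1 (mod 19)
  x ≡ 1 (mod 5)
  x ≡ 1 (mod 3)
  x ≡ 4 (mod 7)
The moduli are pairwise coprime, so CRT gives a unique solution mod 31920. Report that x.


Product of moduli M = 16 · 19 · 5 · 3 · 7 = 31920.
Merge one congruence at a time:
  Start: x ≡ 14 (mod 16).
  Combine with x ≡ 1 (mod 19); new modulus lcm = 304.
    Write x = 14 + 16·t and substitute into x ≡ 1 (mod 19): 16·t ≡ 1 − 14 = -13 (mod 19).
    Reduce coefficients mod 19: 16·t ≡ 6 (mod 19).
    The inverse of 16 mod 19 is 6 (since 16·6 = 96 = 5·19 + 1), so t ≡ 6·6 = 36 ≡ 17 (mod 19).
    Then x = 14 + 16·17 = 286, valid modulo lcm(16, 19) = 304: x ≡ 286 (mod 304).
  Combine with x ≡ 1 (mod 5); new modulus lcm = 1520.
    Write x = 286 + 304·t and substitute into x ≡ 1 (mod 5): 304·t ≡ 1 − 286 = -285 (mod 5).
    Reduce coefficients mod 5: 4·t ≡ 0 (mod 5).
    The inverse of 4 mod 5 is 4 (since 4·4 = 16 = 3·5 + 1), so t ≡ 4·0 = 0 ≡ 0 (mod 5).
    Then x = 286 + 304·0 = 286, valid modulo lcm(304, 5) = 1520: x ≡ 286 (mod 1520).
  Combine with x ≡ 1 (mod 3); new modulus lcm = 4560.
    Write x = 286 + 1520·t and substitute into x ≡ 1 (mod 3): 1520·t ≡ 1 − 286 = -285 (mod 3).
    Reduce coefficients mod 3: 2·t ≡ 0 (mod 3).
    The inverse of 2 mod 3 is 2 (since 2·2 = 4 = 1·3 + 1), so t ≡ 2·0 = 0 ≡ 0 (mod 3).
    Then x = 286 + 1520·0 = 286, valid modulo lcm(1520, 3) = 4560: x ≡ 286 (mod 4560).
  Combine with x ≡ 4 (mod 7); new modulus lcm = 31920.
    Write x = 286 + 4560·t and substitute into x ≡ 4 (mod 7): 4560·t ≡ 4 − 286 = -282 (mod 7).
    Reduce coefficients mod 7: 3·t ≡ 5 (mod 7).
    The inverse of 3 mod 7 is 5 (since 3·5 = 15 = 2·7 + 1), so t ≡ 5·5 = 25 ≡ 4 (mod 7).
    Then x = 286 + 4560·4 = 18526, valid modulo lcm(4560, 7) = 31920: x ≡ 18526 (mod 31920).
Verify against each original: 18526 mod 16 = 14, 18526 mod 19 = 1, 18526 mod 5 = 1, 18526 mod 3 = 1, 18526 mod 7 = 4.

x ≡ 18526 (mod 31920).


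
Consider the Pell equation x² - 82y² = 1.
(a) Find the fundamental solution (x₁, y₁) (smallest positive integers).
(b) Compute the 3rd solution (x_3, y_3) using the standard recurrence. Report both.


Step 1: Find the fundamental solution (x₁, y₁) of x² - 82y² = 1.
  Expand √82 as a continued fraction. a₀ = ⌊√82⌋ = 9; iterate m_{k+1} = d_k·a_k − m_k, d_{k+1} = (82 − m_{k+1}²)/d_k, a_{k+1} = ⌊(a₀ + m_{k+1})/d_{k+1}⌋ (starting m₀ = 0, d₀ = 1), with convergents p_k = a_k·p_{k-1} + p_{k-2}, q_k = a_k·q_{k-1} + q_{k-2} (p₋₁ = 1, q₋₁ = 0):
  k = 0: a₀ = 9; p₀/q₀ = 9/1; p₀² − 82·q₀² = 81 − 82 = -1.
  k = 1: m = 9, d = 1, a = ⌊(9 + 9)/1⌋ = 18; p/q = (18·9 + 1)/(18·1 + 0) = 163/18; p² − 82·q² = 26569 − 26568 = 1.
  The first convergent with p² − 82·q² = 1 gives the fundamental solution (x₁, y₁) = (163, 18).
Step 2: Apply the recurrence (x_{n+1}, y_{n+1}) = (x₁x_n + 82y₁y_n, x₁y_n + y₁x_n) repeatedly.
  From (x_1, y_1) = (163, 18): x_2 = 163·163 + 82·18·18 = 53137; y_2 = 163·18 + 18·163 = 5868.
  From (x_2, y_2) = (53137, 5868): x_3 = 163·53137 + 82·18·5868 = 17322499; y_3 = 163·5868 + 18·53137 = 1912950.
Step 3: Verify x_3² - 82·y_3² = 300068971605001 - 300068971605000 = 1 (should be 1). ✓

(x_1, y_1) = (163, 18); (x_3, y_3) = (17322499, 1912950).


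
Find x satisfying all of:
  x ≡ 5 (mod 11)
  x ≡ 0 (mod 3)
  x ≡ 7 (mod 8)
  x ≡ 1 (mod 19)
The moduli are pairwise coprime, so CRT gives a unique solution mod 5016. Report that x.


Product of moduli M = 11 · 3 · 8 · 19 = 5016.
Merge one congruence at a time:
  Start: x ≡ 5 (mod 11).
  Combine with x ≡ 0 (mod 3); new modulus lcm = 33.
    Write x = 5 + 11·t and substitute into x ≡ 0 (mod 3): 11·t ≡ 0 − 5 = -5 (mod 3).
    Reduce coefficients mod 3: 2·t ≡ 1 (mod 3).
    The inverse of 2 mod 3 is 2 (since 2·2 = 4 = 1·3 + 1), so t ≡ 2·1 = 2 ≡ 2 (mod 3).
    Then x = 5 + 11·2 = 27, valid modulo lcm(11, 3) = 33: x ≡ 27 (mod 33).
  Combine with x ≡ 7 (mod 8); new modulus lcm = 264.
    Write x = 27 + 33·t and substitute into x ≡ 7 (mod 8): 33·t ≡ 7 − 27 = -20 (mod 8).
    Reduce coefficients mod 8: 1·t ≡ 4 (mod 8).
    So t ≡ 4 (mod 8).
    Then x = 27 + 33·4 = 159, valid modulo lcm(33, 8) = 264: x ≡ 159 (mod 264).
  Combine with x ≡ 1 (mod 19); new modulus lcm = 5016.
    Write x = 159 + 264·t and substitute into x ≡ 1 (mod 19): 264·t ≡ 1 − 159 = -158 (mod 19).
    Reduce coefficients mod 19: 17·t ≡ 13 (mod 19).
    The inverse of 17 mod 19 is 9 (since 17·9 = 153 = 8·19 + 1), so t ≡ 9·13 = 117 ≡ 3 (mod 19).
    Then x = 159 + 264·3 = 951, valid modulo lcm(264, 19) = 5016: x ≡ 951 (mod 5016).
Verify against each original: 951 mod 11 = 5, 951 mod 3 = 0, 951 mod 8 = 7, 951 mod 19 = 1.

x ≡ 951 (mod 5016).


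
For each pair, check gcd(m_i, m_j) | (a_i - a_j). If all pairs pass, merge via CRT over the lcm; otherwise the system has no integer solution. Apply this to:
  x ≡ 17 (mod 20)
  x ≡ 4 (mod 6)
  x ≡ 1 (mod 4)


Moduli 20, 6, 4 are not pairwise coprime, so CRT works modulo lcm(m_i) when all pairwise compatibility conditions hold.
Pairwise compatibility: gcd(m_i, m_j) must divide a_i - a_j for every pair.
Merge one congruence at a time:
  Start: x ≡ 17 (mod 20).
  Combine with x ≡ 4 (mod 6): gcd(20, 6) = 2, and 4 - 17 = -13 is NOT divisible by 2.
    ⇒ system is inconsistent (no integer solution).

No solution (the system is inconsistent).


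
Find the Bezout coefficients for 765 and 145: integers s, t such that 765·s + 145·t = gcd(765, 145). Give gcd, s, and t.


Euclidean algorithm on (765, 145) — divide until remainder is 0:
  765 = 5 · 145 + 40
  145 = 3 · 40 + 25
  40 = 1 · 25 + 15
  25 = 1 · 15 + 10
  15 = 1 · 10 + 5
  10 = 2 · 5 + 0
gcd(765, 145) = 5.
Track Bezout coefficients alongside the remainders: start with r₀ = 765 = a·1 + b·0 (s = 1, t = 0) and r₁ = 145 = a·0 + b·1 (s = 0, t = 1); each new remainder r_{k+1} = r_{k-1} − q_k·r_k inherits s_{k+1} = s_{k-1} − q_k·s_k, t_{k+1} = t_{k-1} − q_k·t_k, so r_k = a·s_k + b·t_k at every step:
  q = 5: r = 40, s = 1 − 5·0 = 1, t = 0 − 5·1 = -5  (check: 765·1 + 145·(-5) = 40)
  q = 3: r = 25, s = 0 − 3·1 = -3, t = 1 − 3·(-5) = 16  (check: 765·(-3) + 145·16 = 25)
  q = 1: r = 15, s = 1 − 1·(-3) = 4, t = -5 − 1·16 = -21  (check: 765·4 + 145·(-21) = 15)
  q = 1: r = 10, s = -3 − 1·4 = -7, t = 16 − 1·(-21) = 37  (check: 765·(-7) + 145·37 = 10)
  q = 1: r = 5, s = 4 − 1·(-7) = 11, t = -21 − 1·37 = -58  (check: 765·11 + 145·(-58) = 5)
The row with r = 5 (the gcd) gives the Bezout coefficients s = 11, t = -58.
Result: 765 · (11) + 145 · (-58) = 5.

gcd(765, 145) = 5; s = 11, t = -58 (check: 765·11 + 145·(-58) = 5).


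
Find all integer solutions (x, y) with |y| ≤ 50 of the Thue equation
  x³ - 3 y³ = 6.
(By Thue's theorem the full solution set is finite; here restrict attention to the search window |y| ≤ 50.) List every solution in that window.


The equation is x³ - 3y³ = 6. For fixed y, x³ = 3·y³ + 6, so a solution requires the RHS to be a perfect cube.
Strategy: iterate y from -50 to 50, compute RHS = 3·y³ + 6, and check whether it is a (positive or negative) perfect cube.
Check small values of y:
  y = 0: RHS = 6 is not a perfect cube.
  y = 1: RHS = 9 is not a perfect cube.
  y = -1: RHS = 3 is not a perfect cube.
  y = 2: RHS = 30 is not a perfect cube.
  y = -2: RHS = -18 is not a perfect cube.
  y = 3: RHS = 87 is not a perfect cube.
  y = -3: RHS = -75 is not a perfect cube.
Continuing the search up to |y| = 50 finds no solutions either.
No (x, y) in the scanned range satisfies the equation.

No integer solutions with |y| ≤ 50.


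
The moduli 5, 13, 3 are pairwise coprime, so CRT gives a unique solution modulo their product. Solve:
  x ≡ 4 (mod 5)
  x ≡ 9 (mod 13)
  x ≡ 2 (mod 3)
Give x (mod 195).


Moduli 5, 13, 3 are pairwise coprime; by CRT there is a unique solution modulo M = 5 · 13 · 3 = 195.
Solve pairwise, accumulating the modulus:
  Start with x ≡ 4 (mod 5).
  Combine with x ≡ 9 (mod 13): since gcd(5, 13) = 1, we get a unique residue mod 65.
    Write x = 4 + 5·t and substitute into x ≡ 9 (mod 13): 5·t ≡ 9 − 4 = 5 (mod 13).
    The inverse of 5 mod 13 is 8 (since 5·8 = 40 = 3·13 + 1), so t ≡ 8·5 = 40 ≡ 1 (mod 13).
    Then x = 4 + 5·1 = 9, valid modulo lcm(5, 13) = 65: x ≡ 9 (mod 65).
  Combine with x ≡ 2 (mod 3): since gcd(65, 3) = 1, we get a unique residue mod 195.
    Write x = 9 + 65·t and substitute into x ≡ 2 (mod 3): 65·t ≡ 2 − 9 = -7 (mod 3).
    Reduce coefficients mod 3: 2·t ≡ 2 (mod 3).
    The inverse of 2 mod 3 is 2 (since 2·2 = 4 = 1·3 + 1), so t ≡ 2·2 = 4 ≡ 1 (mod 3).
    Then x = 9 + 65·1 = 74, valid modulo lcm(65, 3) = 195: x ≡ 74 (mod 195).
Verify: 74 mod 5 = 4 ✓, 74 mod 13 = 9 ✓, 74 mod 3 = 2 ✓.

x ≡ 74 (mod 195).


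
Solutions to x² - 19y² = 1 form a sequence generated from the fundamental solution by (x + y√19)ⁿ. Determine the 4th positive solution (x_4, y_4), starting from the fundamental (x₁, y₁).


Step 1: Find the fundamental solution (x₁, y₁) of x² - 19y² = 1.
  Expand √19 as a continued fraction. a₀ = ⌊√19⌋ = 4; iterate m_{k+1} = d_k·a_k − m_k, d_{k+1} = (19 − m_{k+1}²)/d_k, a_{k+1} = ⌊(a₀ + m_{k+1})/d_{k+1}⌋ (starting m₀ = 0, d₀ = 1), with convergents p_k = a_k·p_{k-1} + p_{k-2}, q_k = a_k·q_{k-1} + q_{k-2} (p₋₁ = 1, q₋₁ = 0):
  k = 0: a₀ = 4; p₀/q₀ = 4/1; p₀² − 19·q₀² = 16 − 19 = -3.
  k = 1: m = 4, d = 3, a = ⌊(4 + 4)/3⌋ = 2; p/q = (2·4 + 1)/(2·1 + 0) = 9/2; p² − 19·q² = 81 − 76 = 5.
  k = 2: m = 2, d = 5, a = ⌊(4 + 2)/5⌋ = 1; p/q = (1·9 + 4)/(1·2 + 1) = 13/3; p² − 19·q² = 169 − 171 = -2.
  k = 3: m = 3, d = 2, a = ⌊(4 + 3)/2⌋ = 3; p/q = (3·13 + 9)/(3·3 + 2) = 48/11; p² − 19·q² = 2304 − 2299 = 5.
  k = 4: m = 3, d = 5, a = ⌊(4 + 3)/5⌋ = 1; p/q = (1·48 + 13)/(1·11 + 3) = 61/14; p² − 19·q² = 3721 − 3724 = -3.
  k = 5: m = 2, d = 3, a = ⌊(4 + 2)/3⌋ = 2; p/q = (2·61 + 48)/(2·14 + 11) = 170/39; p² − 19·q² = 28900 − 28899 = 1.
  The first convergent with p² − 19·q² = 1 gives the fundamental solution (x₁, y₁) = (170, 39).
Step 2: Apply the recurrence (x_{n+1}, y_{n+1}) = (x₁x_n + 19y₁y_n, x₁y_n + y₁x_n) repeatedly.
  From (x_1, y_1) = (170, 39): x_2 = 170·170 + 19·39·39 = 57799; y_2 = 170·39 + 39·170 = 13260.
  From (x_2, y_2) = (57799, 13260): x_3 = 170·57799 + 19·39·13260 = 19651490; y_3 = 170·13260 + 39·57799 = 4508361.
  From (x_3, y_3) = (19651490, 4508361): x_4 = 170·19651490 + 19·39·4508361 = 6681448801; y_4 = 170·4508361 + 39·19651490 = 1532829480.
Step 3: Verify x_4² - 19·y_4² = 44641758080384337601 - 44641758080384337600 = 1 (should be 1). ✓

(x_1, y_1) = (170, 39); (x_4, y_4) = (6681448801, 1532829480).


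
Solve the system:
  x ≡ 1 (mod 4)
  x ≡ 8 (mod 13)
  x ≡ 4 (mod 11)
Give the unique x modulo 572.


Moduli 4, 13, 11 are pairwise coprime; by CRT there is a unique solution modulo M = 4 · 13 · 11 = 572.
Solve pairwise, accumulating the modulus:
  Start with x ≡ 1 (mod 4).
  Combine with x ≡ 8 (mod 13): since gcd(4, 13) = 1, we get a unique residue mod 52.
    Write x = 1 + 4·t and substitute into x ≡ 8 (mod 13): 4·t ≡ 8 − 1 = 7 (mod 13).
    The inverse of 4 mod 13 is 10 (since 4·10 = 40 = 3·13 + 1), so t ≡ 10·7 = 70 ≡ 5 (mod 13).
    Then x = 1 + 4·5 = 21, valid modulo lcm(4, 13) = 52: x ≡ 21 (mod 52).
  Combine with x ≡ 4 (mod 11): since gcd(52, 11) = 1, we get a unique residue mod 572.
    Write x = 21 + 52·t and substitute into x ≡ 4 (mod 11): 52·t ≡ 4 − 21 = -17 (mod 11).
    Reduce coefficients mod 11: 8·t ≡ 5 (mod 11).
    The inverse of 8 mod 11 is 7 (since 8·7 = 56 = 5·11 + 1), so t ≡ 7·5 = 35 ≡ 2 (mod 11).
    Then x = 21 + 52·2 = 125, valid modulo lcm(52, 11) = 572: x ≡ 125 (mod 572).
Verify: 125 mod 4 = 1 ✓, 125 mod 13 = 8 ✓, 125 mod 11 = 4 ✓.

x ≡ 125 (mod 572).


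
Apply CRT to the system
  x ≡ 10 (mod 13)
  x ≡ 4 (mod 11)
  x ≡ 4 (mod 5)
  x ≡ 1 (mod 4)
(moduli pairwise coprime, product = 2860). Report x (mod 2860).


Product of moduli M = 13 · 11 · 5 · 4 = 2860.
Merge one congruence at a time:
  Start: x ≡ 10 (mod 13).
  Combine with x ≡ 4 (mod 11); new modulus lcm = 143.
    Write x = 10 + 13·t and substitute into x ≡ 4 (mod 11): 13·t ≡ 4 − 10 = -6 (mod 11).
    Reduce coefficients mod 11: 2·t ≡ 5 (mod 11).
    The inverse of 2 mod 11 is 6 (since 2·6 = 12 = 1·11 + 1), so t ≡ 6·5 = 30 ≡ 8 (mod 11).
    Then x = 10 + 13·8 = 114, valid modulo lcm(13, 11) = 143: x ≡ 114 (mod 143).
  Combine with x ≡ 4 (mod 5); new modulus lcm = 715.
    Write x = 114 + 143·t and substitute into x ≡ 4 (mod 5): 143·t ≡ 4 − 114 = -110 (mod 5).
    Reduce coefficients mod 5: 3·t ≡ 0 (mod 5).
    The inverse of 3 mod 5 is 2 (since 3·2 = 6 = 1·5 + 1), so t ≡ 2·0 = 0 ≡ 0 (mod 5).
    Then x = 114 + 143·0 = 114, valid modulo lcm(143, 5) = 715: x ≡ 114 (mod 715).
  Combine with x ≡ 1 (mod 4); new modulus lcm = 2860.
    Write x = 114 + 715·t and substitute into x ≡ 1 (mod 4): 715·t ≡ 1 − 114 = -113 (mod 4).
    Reduce coefficients mod 4: 3·t ≡ 3 (mod 4).
    The inverse of 3 mod 4 is 3 (since 3·3 = 9 = 2·4 + 1), so t ≡ 3·3 = 9 ≡ 1 (mod 4).
    Then x = 114 + 715·1 = 829, valid modulo lcm(715, 4) = 2860: x ≡ 829 (mod 2860).
Verify against each original: 829 mod 13 = 10, 829 mod 11 = 4, 829 mod 5 = 4, 829 mod 4 = 1.

x ≡ 829 (mod 2860).
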